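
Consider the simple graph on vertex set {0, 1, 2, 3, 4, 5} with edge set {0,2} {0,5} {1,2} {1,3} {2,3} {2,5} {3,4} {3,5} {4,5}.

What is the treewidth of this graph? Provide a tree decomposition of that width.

The largest bag has 3 vertices, giving width 2; this decomposition certifies tw(G) ≤ 2. On the other hand G contains the 3-clique {0, 2, 5}. A clique must lie in a single bag of any decomposition, so no decomposition can have width below 2. The upper and lower bounds meet at 2, so that is the treewidth.

Treewidth 2.
One such decomposition:
Bags: B1 = {2, 3, 5}  B2 = {0, 2, 5}  B3 = {1, 2, 3}  B4 = {3, 4, 5}
Tree: B1–B2, B1–B3, B1–B4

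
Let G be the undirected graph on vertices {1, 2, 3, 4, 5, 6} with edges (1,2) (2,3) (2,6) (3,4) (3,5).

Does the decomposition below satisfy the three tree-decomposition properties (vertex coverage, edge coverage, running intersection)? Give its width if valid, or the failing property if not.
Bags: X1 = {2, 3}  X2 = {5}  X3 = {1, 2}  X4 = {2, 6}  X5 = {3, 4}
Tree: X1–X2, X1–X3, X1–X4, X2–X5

A tree decomposition must satisfy three properties: every vertex lies in some bag; for every edge, both endpoints lie together in some bag; and for every vertex, the bags containing it form a connected subtree. Here edge (3,5) lies in no bag, so the decomposition is invalid.

No — edge (3,5) lies in no bag.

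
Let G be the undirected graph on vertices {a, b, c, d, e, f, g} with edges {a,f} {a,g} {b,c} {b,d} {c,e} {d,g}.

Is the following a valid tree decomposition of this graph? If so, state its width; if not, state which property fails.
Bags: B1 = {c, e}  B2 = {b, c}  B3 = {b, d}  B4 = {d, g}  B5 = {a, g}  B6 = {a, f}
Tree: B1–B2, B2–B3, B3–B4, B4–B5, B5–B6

Yes; width 1.

Every vertex of G appears in some bag (union = {a, b, c, d, e, f, g}); every edge is covered by a bag; and for each vertex v the set of bags containing v is connected in the bag tree. The decomposition is therefore valid. The largest bag has 2 vertices, so the width is 1.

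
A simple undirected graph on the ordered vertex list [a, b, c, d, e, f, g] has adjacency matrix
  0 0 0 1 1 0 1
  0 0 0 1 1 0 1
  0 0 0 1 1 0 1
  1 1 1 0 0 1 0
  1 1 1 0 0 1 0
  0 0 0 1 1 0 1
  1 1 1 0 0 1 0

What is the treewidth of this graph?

3

A width-3 tree decomposition is:
Bags: B1 = {b, d, e, g}  B2 = {c, d, e, g}  B3 = {a, d, e, g}  B4 = {d, e, f, g}
Tree: B1–B2, B2–B3, B3–B4
The largest bag has 4 vertices, giving width 3; this decomposition certifies tw(G) ≤ 3. For the lower bound: the 4 vertex sets {b,e}, {c,d}, {g}, {a} are disjoint, each induces a connected subgraph, and every pair is joined by at least one edge of G. Contracting each set to a single vertex therefore yields K_{4} as a minor, and since treewidth is minor-monotone, tw(G) ≥ tw(K_{4}) = 3. Hence tw(G) = 3 exactly.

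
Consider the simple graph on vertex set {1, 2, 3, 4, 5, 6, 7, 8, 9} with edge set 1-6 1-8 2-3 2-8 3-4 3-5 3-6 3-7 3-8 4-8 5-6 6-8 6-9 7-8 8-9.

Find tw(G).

2

A width-2 tree decomposition is:
Bags: B1 = {1, 6, 8}  B2 = {3, 6, 8}  B3 = {2, 3, 8}  B4 = {6, 8, 9}  B5 = {3, 4, 8}  B6 = {3, 7, 8}  B7 = {3, 5, 6}
Tree: B1–B2, B2–B3, B2–B4, B2–B5, B5–B6, B2–B7
Every bag has size at most 3, so the width is 3 − 1 = 2 and tw(G) ≤ 2. For the lower bound, the 3 vertices {1, 6, 8} are pairwise adjacent, and any tree decomposition puts a clique entirely inside one bag — forcing width ≥ 2. Combining the bounds, tw(G) = 2.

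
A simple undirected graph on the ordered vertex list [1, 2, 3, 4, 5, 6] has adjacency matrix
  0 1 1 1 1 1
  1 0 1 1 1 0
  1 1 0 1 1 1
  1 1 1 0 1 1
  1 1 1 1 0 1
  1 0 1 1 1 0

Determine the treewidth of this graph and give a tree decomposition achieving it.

Each bag holds 5 vertices, so the decomposition has width 4, which upper-bounds the treewidth. For the lower bound, the 5 vertices {1, 2, 3, 4, 5} are pairwise adjacent, and any tree decomposition puts a clique entirely inside one bag — forcing width ≥ 4. Combining the bounds, tw(G) = 4.

Treewidth 4.
One optimal decomposition is:
Bags: B1 = {1, 3, 4, 5, 6}  B2 = {1, 2, 3, 4, 5}
Tree: B1–B2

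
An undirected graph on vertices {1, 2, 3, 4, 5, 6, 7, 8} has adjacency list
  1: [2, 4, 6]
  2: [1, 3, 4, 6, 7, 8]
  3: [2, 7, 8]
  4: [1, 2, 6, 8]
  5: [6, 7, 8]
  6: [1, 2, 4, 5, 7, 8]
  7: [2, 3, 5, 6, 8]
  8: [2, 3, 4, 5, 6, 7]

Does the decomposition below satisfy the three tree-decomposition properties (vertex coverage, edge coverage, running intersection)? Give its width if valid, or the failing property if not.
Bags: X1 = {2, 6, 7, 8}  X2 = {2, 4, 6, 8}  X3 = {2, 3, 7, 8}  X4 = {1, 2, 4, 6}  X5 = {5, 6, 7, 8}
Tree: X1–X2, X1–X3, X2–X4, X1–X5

Yes; width 3.

Every vertex of G appears in some bag (union = {1, 2, 3, 4, 5, 6, 7, 8}); every edge is covered by a bag; and for each vertex v the set of bags containing v is connected in the bag tree. The decomposition is therefore valid. The largest bag has 4 vertices, so the width is 3.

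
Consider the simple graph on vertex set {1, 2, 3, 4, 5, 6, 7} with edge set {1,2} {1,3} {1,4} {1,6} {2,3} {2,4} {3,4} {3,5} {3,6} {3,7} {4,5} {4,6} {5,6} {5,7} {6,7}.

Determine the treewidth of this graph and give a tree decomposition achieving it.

Treewidth 3.
Bags: B1 = {3, 4, 5, 6}  B2 = {3, 5, 6, 7}  B3 = {1, 3, 4, 6}  B4 = {1, 2, 3, 4}
Tree: B1–B2, B1–B3, B3–B4

Each bag holds 4 vertices, so the decomposition has width 3, which upper-bounds the treewidth. On the other hand G contains the 4-clique {1, 2, 3, 4}. A clique must lie in a single bag of any decomposition, so no decomposition can have width below 3. Therefore the treewidth is 3.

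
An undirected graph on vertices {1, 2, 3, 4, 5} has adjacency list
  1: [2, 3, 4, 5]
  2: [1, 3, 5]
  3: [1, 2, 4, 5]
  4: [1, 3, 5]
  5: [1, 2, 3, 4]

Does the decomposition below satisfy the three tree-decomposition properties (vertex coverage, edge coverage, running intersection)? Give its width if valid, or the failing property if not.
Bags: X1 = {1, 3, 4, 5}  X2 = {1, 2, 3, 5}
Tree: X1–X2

Yes; width 3.

Checking the three conditions: (i) the bags cover all of {1, 2, 3, 4, 5}; (ii) for each edge, some bag contains both endpoints; (iii) the bags containing any fixed vertex form a subtree. All hold, so the decomposition is valid with width 4 − 1 = 3.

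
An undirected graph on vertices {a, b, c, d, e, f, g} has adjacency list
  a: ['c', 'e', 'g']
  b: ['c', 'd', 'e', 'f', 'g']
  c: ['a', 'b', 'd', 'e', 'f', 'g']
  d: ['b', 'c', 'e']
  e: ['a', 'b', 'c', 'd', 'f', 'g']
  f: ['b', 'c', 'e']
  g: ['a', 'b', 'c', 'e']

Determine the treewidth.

3

A width-3 tree decomposition is:
Bags: B1 = {b, c, e, f}  B2 = {b, c, e, g}  B3 = {b, c, d, e}  B4 = {a, c, e, g}
Tree: B1–B2, B2–B3, B2–B4
The largest bag has 4 vertices, giving width 3; this decomposition certifies tw(G) ≤ 3. For the lower bound, the 4 vertices {a, c, e, g} are pairwise adjacent, and any tree decomposition puts a clique entirely inside one bag — forcing width ≥ 3. The upper and lower bounds meet at 3, so that is the treewidth.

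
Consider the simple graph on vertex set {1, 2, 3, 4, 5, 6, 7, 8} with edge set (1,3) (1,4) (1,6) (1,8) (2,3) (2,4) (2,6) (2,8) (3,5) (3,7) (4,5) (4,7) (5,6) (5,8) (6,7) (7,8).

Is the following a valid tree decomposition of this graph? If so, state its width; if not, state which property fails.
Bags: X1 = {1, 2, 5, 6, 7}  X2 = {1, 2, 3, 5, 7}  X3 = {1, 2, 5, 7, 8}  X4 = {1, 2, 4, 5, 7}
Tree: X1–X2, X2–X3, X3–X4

Yes; width 4.

Every vertex of G appears in some bag (union = {1, 2, 3, 4, 5, 6, 7, 8}); every edge is covered by a bag; and for each vertex v the set of bags containing v is connected in the bag tree. The decomposition is therefore valid. The largest bag has 5 vertices, so the width is 4.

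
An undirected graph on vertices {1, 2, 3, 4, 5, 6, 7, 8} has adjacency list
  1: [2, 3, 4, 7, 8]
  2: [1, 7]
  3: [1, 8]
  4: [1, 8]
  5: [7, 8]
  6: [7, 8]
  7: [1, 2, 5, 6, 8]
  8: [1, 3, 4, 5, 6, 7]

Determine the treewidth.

A width-2 tree decomposition is:
Bags: B1 = {6, 7, 8}  B2 = {1, 7, 8}  B3 = {5, 7, 8}  B4 = {1, 3, 8}  B5 = {1, 2, 7}  B6 = {1, 4, 8}
Tree: B1–B2, B2–B3, B2–B4, B2–B5, B4–B6
Each bag holds 3 vertices, so the decomposition has width 2, which upper-bounds the treewidth. On the other hand G contains the 3-clique {1, 3, 8}. A clique must lie in a single bag of any decomposition, so no decomposition can have width below 2. Therefore the treewidth is 2.

2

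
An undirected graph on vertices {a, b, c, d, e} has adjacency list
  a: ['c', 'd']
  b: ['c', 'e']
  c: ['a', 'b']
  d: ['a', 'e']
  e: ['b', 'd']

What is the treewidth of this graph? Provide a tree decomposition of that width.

Treewidth 2.
One such decomposition:
Bags: B1 = {b, d, e}  B2 = {b, c, d}  B3 = {a, c, d}
Tree: B1–B2, B2–B3

The largest bag has 3 vertices, giving width 2; this decomposition certifies tw(G) ≤ 2. Since d–e–b–c–a–d is a cycle in G, G is not acyclic. Forests are exactly the graphs of treewidth ≤ 1, so tw(G) ≥ 2. Therefore the treewidth is 2.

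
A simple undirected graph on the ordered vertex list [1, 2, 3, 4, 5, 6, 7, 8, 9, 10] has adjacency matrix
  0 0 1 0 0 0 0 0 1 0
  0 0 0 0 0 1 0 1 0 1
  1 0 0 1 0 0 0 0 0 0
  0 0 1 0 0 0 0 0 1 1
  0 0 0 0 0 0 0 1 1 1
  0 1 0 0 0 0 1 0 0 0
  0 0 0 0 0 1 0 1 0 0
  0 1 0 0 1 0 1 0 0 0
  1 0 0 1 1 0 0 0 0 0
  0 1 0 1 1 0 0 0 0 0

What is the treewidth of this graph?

2

A width-2 tree decomposition is:
Bags: B1 = {1, 3, 4}  B2 = {1, 4, 9}  B3 = {4, 9, 10}  B4 = {5, 9, 10}  B5 = {2, 5, 10}  B6 = {2, 5, 8}  B7 = {2, 6, 8}  B8 = {6, 7, 8}
Tree: B1–B2, B2–B3, B3–B4, B4–B5, B5–B6, B6–B7, B7–B8
Each bag holds 3 vertices, so the decomposition has width 2, which upper-bounds the treewidth. Since 3–1–9–4–3 is a cycle in G, G is not acyclic. Forests are exactly the graphs of treewidth ≤ 1, so tw(G) ≥ 2. The upper and lower bounds meet at 2, so that is the treewidth.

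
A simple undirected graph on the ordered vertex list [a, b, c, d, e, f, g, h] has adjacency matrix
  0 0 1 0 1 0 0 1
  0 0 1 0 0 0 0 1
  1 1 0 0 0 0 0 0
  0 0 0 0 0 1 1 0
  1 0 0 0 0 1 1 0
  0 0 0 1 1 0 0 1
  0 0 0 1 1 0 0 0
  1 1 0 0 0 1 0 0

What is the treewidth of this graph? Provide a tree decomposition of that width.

Each bag holds 3 vertices, so the decomposition has width 2, which upper-bounds the treewidth. Since c–b–h–a–c is a cycle in G, G is not acyclic. Forests are exactly the graphs of treewidth ≤ 1, so tw(G) ≥ 2. Therefore the treewidth is 2.

Treewidth 2.
One optimal decomposition is:
Bags: B1 = {a, b, c}  B2 = {a, b, h}  B3 = {a, e, h}  B4 = {e, f, h}  B5 = {e, f, g}  B6 = {d, f, g}
Tree: B1–B2, B2–B3, B3–B4, B4–B5, B5–B6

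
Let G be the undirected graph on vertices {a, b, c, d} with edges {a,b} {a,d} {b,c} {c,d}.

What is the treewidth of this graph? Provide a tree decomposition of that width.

Treewidth 2.
One such decomposition:
Bags: B1 = {b, c, d}  B2 = {a, b, d}
Tree: B1–B2

Every bag has size at most 3, so the width is 3 − 1 = 2 and tw(G) ≤ 2. For the lower bound, G contains the cycle b–c–d–a–b, so G is not a forest; only forests have treewidth ≤ 1, hence tw(G) ≥ 2. Hence tw(G) = 2 exactly.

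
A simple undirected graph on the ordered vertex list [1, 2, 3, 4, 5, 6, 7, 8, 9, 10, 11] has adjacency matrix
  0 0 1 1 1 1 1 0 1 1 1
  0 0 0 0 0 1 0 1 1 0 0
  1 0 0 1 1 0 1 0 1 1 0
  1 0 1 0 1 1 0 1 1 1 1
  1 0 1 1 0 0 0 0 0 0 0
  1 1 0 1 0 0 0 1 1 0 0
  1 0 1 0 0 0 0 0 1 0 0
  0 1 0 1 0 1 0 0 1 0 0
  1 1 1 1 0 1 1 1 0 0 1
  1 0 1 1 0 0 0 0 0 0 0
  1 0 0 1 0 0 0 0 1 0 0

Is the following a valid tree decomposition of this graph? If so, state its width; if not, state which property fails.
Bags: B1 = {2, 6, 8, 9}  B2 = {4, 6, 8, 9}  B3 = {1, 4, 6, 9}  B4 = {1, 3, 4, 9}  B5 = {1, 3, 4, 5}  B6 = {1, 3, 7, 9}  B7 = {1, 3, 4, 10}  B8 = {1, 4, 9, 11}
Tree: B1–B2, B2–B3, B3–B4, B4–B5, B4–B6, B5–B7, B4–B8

Yes; width 3.

Checking the three conditions: (i) the bags cover all of {1, 2, 3, 4, 5, 6, 7, 8, 9, 10, 11}; (ii) for each edge, some bag contains both endpoints; (iii) the bags containing any fixed vertex form a subtree. All hold, so the decomposition is valid with width 4 − 1 = 3.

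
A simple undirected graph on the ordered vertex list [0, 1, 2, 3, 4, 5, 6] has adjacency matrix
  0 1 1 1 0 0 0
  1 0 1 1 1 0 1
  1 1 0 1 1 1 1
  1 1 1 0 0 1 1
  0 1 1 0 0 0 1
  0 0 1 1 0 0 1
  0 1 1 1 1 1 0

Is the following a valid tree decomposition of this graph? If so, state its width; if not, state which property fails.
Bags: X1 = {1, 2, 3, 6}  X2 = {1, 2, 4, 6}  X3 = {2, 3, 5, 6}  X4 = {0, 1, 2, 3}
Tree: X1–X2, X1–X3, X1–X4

Yes; width 3.

Vertex coverage: the bags together contain {0, 1, 2, 3, 4, 5, 6}, the full vertex set. Edge coverage: each edge of G has both endpoints in at least one bag. Running intersection: for every vertex, the bags containing it form a connected subtree. All three properties hold, so this is a valid tree decomposition of width max|bag| − 1 = 3, and hence tw(G) ≤ 3.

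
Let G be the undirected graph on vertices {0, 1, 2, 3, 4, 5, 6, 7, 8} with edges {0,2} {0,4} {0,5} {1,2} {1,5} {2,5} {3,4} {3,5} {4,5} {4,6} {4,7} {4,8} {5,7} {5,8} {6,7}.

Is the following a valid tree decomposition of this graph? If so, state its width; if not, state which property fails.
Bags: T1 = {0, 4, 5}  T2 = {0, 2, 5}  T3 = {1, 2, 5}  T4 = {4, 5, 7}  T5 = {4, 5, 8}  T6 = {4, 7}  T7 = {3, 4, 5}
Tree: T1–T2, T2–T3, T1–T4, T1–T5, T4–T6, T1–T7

No — vertex 6 appears in no bag.

A tree decomposition must satisfy three properties: every vertex lies in some bag; for every edge, both endpoints lie together in some bag; and for every vertex, the bags containing it form a connected subtree. Here vertex 6 appears in no bag, so the decomposition is invalid.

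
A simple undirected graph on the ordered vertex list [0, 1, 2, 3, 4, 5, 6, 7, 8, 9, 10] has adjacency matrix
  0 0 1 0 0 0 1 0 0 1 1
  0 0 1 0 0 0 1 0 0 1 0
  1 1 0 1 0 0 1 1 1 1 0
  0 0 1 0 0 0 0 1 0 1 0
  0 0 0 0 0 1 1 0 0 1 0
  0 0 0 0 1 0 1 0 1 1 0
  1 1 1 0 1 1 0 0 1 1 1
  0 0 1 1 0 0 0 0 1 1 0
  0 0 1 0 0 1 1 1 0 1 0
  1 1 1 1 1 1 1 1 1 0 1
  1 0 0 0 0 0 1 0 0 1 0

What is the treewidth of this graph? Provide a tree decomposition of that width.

Every bag has size at most 4, so the width is 4 − 1 = 3 and tw(G) ≤ 3. On the other hand G contains the 4-clique {2, 3, 7, 9}. A clique must lie in a single bag of any decomposition, so no decomposition can have width below 3. Therefore the treewidth is 3.

Treewidth 3.
One optimal decomposition is:
Bags: B1 = {2, 6, 8, 9}  B2 = {5, 6, 8, 9}  B3 = {1, 2, 6, 9}  B4 = {0, 2, 6, 9}  B5 = {2, 7, 8, 9}  B6 = {0, 6, 9, 10}  B7 = {2, 3, 7, 9}  B8 = {4, 5, 6, 9}
Tree: B1–B2, B1–B3, B3–B4, B1–B5, B4–B6, B5–B7, B2–B8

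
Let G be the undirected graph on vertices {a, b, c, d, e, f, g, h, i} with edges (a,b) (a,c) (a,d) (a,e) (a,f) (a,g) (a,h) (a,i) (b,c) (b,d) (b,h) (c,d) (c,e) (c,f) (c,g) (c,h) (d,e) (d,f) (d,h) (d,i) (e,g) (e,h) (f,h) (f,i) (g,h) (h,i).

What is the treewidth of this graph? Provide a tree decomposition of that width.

Every bag has size at most 5, so the width is 5 − 1 = 4 and tw(G) ≤ 4. For the lower bound, the 5 vertices {a, c, d, e, h} are pairwise adjacent, and any tree decomposition puts a clique entirely inside one bag — forcing width ≥ 4. Therefore the treewidth is 4.

Treewidth 4.
One optimal decomposition is:
Bags: B1 = {a, c, d, f, h}  B2 = {a, d, f, h, i}  B3 = {a, c, d, e, h}  B4 = {a, c, e, g, h}  B5 = {a, b, c, d, h}
Tree: B1–B2, B1–B3, B3–B4, B3–B5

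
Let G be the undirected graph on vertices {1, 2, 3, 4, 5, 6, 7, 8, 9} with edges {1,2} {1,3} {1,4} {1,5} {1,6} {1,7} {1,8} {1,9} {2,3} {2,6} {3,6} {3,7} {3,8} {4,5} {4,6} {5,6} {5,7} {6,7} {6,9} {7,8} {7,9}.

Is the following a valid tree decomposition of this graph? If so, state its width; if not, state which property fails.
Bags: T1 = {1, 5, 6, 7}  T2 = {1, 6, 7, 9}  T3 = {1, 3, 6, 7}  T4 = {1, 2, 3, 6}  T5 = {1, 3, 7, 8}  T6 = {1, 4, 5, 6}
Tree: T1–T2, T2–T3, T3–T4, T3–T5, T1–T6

Yes; width 3.

Every vertex of G appears in some bag (union = {1, 2, 3, 4, 5, 6, 7, 8, 9}); every edge is covered by a bag; and for each vertex v the set of bags containing v is connected in the bag tree. The decomposition is therefore valid. The largest bag has 4 vertices, so the width is 3.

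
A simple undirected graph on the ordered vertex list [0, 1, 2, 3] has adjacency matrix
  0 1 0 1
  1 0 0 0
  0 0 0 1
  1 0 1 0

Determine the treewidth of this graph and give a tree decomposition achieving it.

Treewidth 1.
One optimal decomposition is:
Bags: B1 = {0, 3}  B2 = {2, 3}  B3 = {0, 1}
Tree: B1–B2, B1–B3

Each bag holds 2 vertices, so the decomposition has width 1, which upper-bounds the treewidth. Any graph with an edge has treewidth ≥ 1, and G has the edge 3–0. Combining the bounds, tw(G) = 1.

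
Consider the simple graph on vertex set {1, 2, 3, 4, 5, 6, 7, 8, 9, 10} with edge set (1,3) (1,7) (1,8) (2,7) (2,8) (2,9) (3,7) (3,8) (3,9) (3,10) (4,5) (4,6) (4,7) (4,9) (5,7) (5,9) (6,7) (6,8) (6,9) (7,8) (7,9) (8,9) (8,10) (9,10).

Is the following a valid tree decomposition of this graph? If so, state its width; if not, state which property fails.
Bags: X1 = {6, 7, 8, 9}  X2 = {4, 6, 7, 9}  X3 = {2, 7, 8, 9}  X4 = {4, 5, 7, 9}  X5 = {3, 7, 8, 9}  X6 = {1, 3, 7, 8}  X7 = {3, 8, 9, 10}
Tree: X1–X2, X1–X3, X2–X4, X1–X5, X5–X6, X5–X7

Vertex coverage: the bags together contain {1, 2, 3, 4, 5, 6, 7, 8, 9, 10}, the full vertex set. Edge coverage: each edge of G has both endpoints in at least one bag. Running intersection: for every vertex, the bags containing it form a connected subtree. All three properties hold, so this is a valid tree decomposition of width max|bag| − 1 = 3, and hence tw(G) ≤ 3.

Yes; width 3.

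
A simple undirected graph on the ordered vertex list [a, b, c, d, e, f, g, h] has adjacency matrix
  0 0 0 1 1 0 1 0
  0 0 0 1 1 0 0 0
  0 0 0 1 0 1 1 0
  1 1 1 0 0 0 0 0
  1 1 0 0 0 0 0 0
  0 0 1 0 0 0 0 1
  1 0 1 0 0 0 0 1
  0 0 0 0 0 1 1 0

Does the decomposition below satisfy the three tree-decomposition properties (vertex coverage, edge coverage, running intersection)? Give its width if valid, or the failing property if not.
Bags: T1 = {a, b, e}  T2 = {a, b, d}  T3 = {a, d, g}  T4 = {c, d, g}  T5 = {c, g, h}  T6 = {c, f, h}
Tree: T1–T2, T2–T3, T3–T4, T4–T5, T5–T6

Yes; width 2.

Vertex coverage: the bags together contain {a, b, c, d, e, f, g, h}, the full vertex set. Edge coverage: each edge of G has both endpoints in at least one bag. Running intersection: for every vertex, the bags containing it form a connected subtree. All three properties hold, so this is a valid tree decomposition of width max|bag| − 1 = 2, and hence tw(G) ≤ 2.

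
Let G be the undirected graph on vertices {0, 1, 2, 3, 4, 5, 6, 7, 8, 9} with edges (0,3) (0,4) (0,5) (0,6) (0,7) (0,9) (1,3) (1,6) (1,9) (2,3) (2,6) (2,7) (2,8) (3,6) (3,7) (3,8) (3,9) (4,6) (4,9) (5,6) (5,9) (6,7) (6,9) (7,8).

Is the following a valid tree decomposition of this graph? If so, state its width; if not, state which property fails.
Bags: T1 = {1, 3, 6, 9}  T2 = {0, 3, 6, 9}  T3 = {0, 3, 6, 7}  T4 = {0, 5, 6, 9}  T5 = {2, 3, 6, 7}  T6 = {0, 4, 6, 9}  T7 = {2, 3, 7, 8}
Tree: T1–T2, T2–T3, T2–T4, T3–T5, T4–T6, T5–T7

Yes; width 3.

Checking the three conditions: (i) the bags cover all of {0, 1, 2, 3, 4, 5, 6, 7, 8, 9}; (ii) for each edge, some bag contains both endpoints; (iii) the bags containing any fixed vertex form a subtree. All hold, so the decomposition is valid with width 4 − 1 = 3.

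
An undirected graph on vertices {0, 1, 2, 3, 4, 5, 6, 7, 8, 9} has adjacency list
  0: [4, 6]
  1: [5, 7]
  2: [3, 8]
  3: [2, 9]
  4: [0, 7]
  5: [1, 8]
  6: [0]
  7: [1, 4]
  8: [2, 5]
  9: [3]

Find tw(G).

A width-1 tree decomposition is:
Bags: B1 = {3, 9}  B2 = {2, 3}  B3 = {2, 8}  B4 = {5, 8}  B5 = {1, 5}  B6 = {1, 7}  B7 = {4, 7}  B8 = {0, 4}  B9 = {0, 6}
Tree: B1–B2, B2–B3, B3–B4, B4–B5, B5–B6, B6–B7, B7–B8, B8–B9
Every bag has size at most 2, so the width is 2 − 1 = 1 and tw(G) ≤ 1. G has an edge, so its treewidth is at least 1. The upper and lower bounds meet at 1, so that is the treewidth.

1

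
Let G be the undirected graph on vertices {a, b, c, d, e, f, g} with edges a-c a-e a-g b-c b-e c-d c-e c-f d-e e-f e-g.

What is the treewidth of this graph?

2

A width-2 tree decomposition is:
Bags: B1 = {a, c, e}  B2 = {b, c, e}  B3 = {a, e, g}  B4 = {c, e, f}  B5 = {c, d, e}
Tree: B1–B2, B1–B3, B1–B4, B4–B5
Every bag has size at most 3, so the width is 3 − 1 = 2 and tw(G) ≤ 2. On the other hand G contains the 3-clique {a, e, g}. A clique must lie in a single bag of any decomposition, so no decomposition can have width below 2. Combining the bounds, tw(G) = 2.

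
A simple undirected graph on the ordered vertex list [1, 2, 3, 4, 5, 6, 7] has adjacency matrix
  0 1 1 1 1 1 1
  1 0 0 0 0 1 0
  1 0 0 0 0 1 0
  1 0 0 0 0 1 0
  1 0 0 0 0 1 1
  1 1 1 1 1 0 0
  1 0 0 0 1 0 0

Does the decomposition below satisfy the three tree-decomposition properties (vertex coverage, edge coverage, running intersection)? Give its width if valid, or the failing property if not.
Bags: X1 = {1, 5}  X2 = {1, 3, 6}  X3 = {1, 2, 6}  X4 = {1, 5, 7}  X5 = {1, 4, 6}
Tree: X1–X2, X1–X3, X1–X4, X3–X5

No — edge (6,5) lies in no bag.

A tree decomposition must satisfy three properties: every vertex lies in some bag; for every edge, both endpoints lie together in some bag; and for every vertex, the bags containing it form a connected subtree. Here edge (6,5) lies in no bag, so the decomposition is invalid.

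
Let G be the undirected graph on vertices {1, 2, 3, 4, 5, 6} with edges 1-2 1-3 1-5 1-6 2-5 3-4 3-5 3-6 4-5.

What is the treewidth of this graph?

A width-2 tree decomposition is:
Bags: B1 = {1, 3, 5}  B2 = {1, 2, 5}  B3 = {3, 4, 5}  B4 = {1, 3, 6}
Tree: B1–B2, B1–B3, B1–B4
The largest bag has 3 vertices, giving width 2; this decomposition certifies tw(G) ≤ 2. For the lower bound, the 3 vertices {1, 2, 5} are pairwise adjacent, and any tree decomposition puts a clique entirely inside one bag — forcing width ≥ 2. The upper and lower bounds meet at 2, so that is the treewidth.

2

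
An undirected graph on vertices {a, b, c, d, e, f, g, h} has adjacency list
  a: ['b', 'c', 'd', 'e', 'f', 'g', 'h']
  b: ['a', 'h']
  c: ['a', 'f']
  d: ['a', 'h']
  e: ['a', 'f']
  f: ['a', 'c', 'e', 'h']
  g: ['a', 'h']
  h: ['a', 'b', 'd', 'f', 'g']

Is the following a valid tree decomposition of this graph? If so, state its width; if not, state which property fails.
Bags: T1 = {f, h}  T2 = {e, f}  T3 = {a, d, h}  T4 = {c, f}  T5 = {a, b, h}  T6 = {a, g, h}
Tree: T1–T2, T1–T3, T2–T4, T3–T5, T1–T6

A tree decomposition must satisfy three properties: every vertex lies in some bag; for every edge, both endpoints lie together in some bag; and for every vertex, the bags containing it form a connected subtree. Here edge (a,f) lies in no bag, so the decomposition is invalid.

No — edge (a,f) lies in no bag.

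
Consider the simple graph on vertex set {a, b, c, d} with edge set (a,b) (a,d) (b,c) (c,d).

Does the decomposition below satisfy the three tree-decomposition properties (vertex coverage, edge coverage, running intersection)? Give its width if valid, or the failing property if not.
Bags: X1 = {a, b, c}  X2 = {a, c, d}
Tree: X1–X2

Every vertex of G appears in some bag (union = {a, b, c, d}); every edge is covered by a bag; and for each vertex v the set of bags containing v is connected in the bag tree. The decomposition is therefore valid. The largest bag has 3 vertices, so the width is 2.

Yes; width 2.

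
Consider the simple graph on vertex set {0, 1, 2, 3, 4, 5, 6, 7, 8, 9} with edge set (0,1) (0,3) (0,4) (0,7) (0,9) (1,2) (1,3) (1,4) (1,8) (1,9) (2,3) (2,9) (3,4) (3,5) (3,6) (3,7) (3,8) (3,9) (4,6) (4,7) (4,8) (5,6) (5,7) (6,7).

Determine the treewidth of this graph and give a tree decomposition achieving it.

Treewidth 3.
One such decomposition:
Bags: B1 = {0, 1, 3, 9}  B2 = {0, 1, 3, 4}  B3 = {1, 3, 4, 8}  B4 = {0, 3, 4, 7}  B5 = {3, 4, 6, 7}  B6 = {3, 5, 6, 7}  B7 = {1, 2, 3, 9}
Tree: B1–B2, B2–B3, B2–B4, B4–B5, B5–B6, B1–B7

Each bag holds 4 vertices, so the decomposition has width 3, which upper-bounds the treewidth. For the lower bound, the 4 vertices {0, 1, 3, 9} are pairwise adjacent, and any tree decomposition puts a clique entirely inside one bag — forcing width ≥ 3. Combining the bounds, tw(G) = 3.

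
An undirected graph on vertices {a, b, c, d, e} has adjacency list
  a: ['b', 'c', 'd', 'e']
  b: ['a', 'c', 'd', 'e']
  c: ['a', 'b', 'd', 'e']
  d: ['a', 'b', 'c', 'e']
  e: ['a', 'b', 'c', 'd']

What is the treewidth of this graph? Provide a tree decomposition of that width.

Treewidth 4.
Bags: B1 = {a, b, c, d, e}
Tree: (single bag)

A single bag containing all 5 vertices is trivially a valid decomposition of width 4. For the lower bound, the 5 vertices {a, b, c, d, e} are pairwise adjacent, and any tree decomposition puts a clique entirely inside one bag — forcing width ≥ 4. Therefore the treewidth is 4.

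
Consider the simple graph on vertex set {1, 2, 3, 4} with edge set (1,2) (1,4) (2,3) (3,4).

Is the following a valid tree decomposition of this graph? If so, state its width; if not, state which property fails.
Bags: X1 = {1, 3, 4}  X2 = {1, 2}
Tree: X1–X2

No — edge (3,2) lies in no bag.

A tree decomposition must satisfy three properties: every vertex lies in some bag; for every edge, both endpoints lie together in some bag; and for every vertex, the bags containing it form a connected subtree. Here edge (3,2) lies in no bag, so the decomposition is invalid.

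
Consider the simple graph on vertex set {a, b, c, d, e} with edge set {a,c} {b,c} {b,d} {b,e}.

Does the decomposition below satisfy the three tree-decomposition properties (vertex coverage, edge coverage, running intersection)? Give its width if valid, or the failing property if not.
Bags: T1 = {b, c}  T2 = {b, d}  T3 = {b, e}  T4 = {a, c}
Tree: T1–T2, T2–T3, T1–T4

Vertex coverage: the bags together contain {a, b, c, d, e}, the full vertex set. Edge coverage: each edge of G has both endpoints in at least one bag. Running intersection: for every vertex, the bags containing it form a connected subtree. All three properties hold, so this is a valid tree decomposition of width max|bag| − 1 = 1, and hence tw(G) ≤ 1.

Yes; width 1.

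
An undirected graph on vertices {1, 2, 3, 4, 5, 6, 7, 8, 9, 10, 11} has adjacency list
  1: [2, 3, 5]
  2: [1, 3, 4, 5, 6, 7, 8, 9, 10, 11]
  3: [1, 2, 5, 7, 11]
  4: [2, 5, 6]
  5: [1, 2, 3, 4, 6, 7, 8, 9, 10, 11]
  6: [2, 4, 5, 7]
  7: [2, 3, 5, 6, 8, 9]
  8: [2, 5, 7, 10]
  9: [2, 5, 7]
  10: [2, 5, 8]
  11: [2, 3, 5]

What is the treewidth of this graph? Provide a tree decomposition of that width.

Treewidth 3.
One such decomposition:
Bags: B1 = {2, 3, 5, 7}  B2 = {1, 2, 3, 5}  B3 = {2, 5, 7, 9}  B4 = {2, 5, 7, 8}  B5 = {2, 5, 6, 7}  B6 = {2, 5, 8, 10}  B7 = {2, 4, 5, 6}  B8 = {2, 3, 5, 11}
Tree: B1–B2, B1–B3, B1–B4, B3–B5, B4–B6, B5–B7, B1–B8

Every bag has size at most 4, so the width is 4 − 1 = 3 and tw(G) ≤ 3. Conversely, {1, 2, 3, 5} is a clique of size 4, and the vertices of any clique must share a bag in every tree decomposition; so some bag has ≥ 4 vertices and tw(G) ≥ 3. The upper and lower bounds meet at 3, so that is the treewidth.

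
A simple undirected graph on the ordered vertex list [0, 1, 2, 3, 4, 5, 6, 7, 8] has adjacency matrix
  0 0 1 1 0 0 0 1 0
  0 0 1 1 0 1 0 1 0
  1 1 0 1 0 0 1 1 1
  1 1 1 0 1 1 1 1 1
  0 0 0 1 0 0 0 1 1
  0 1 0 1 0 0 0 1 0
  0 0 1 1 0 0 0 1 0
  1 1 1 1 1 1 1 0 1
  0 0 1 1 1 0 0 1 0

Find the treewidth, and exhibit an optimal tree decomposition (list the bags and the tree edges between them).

Every bag has size at most 4, so the width is 4 − 1 = 3 and tw(G) ≤ 3. On the other hand G contains the 4-clique {0, 2, 3, 7}. A clique must lie in a single bag of any decomposition, so no decomposition can have width below 3. Combining the bounds, tw(G) = 3.

Treewidth 3.
One such decomposition:
Bags: B1 = {0, 2, 3, 7}  B2 = {2, 3, 6, 7}  B3 = {2, 3, 7, 8}  B4 = {1, 2, 3, 7}  B5 = {1, 3, 5, 7}  B6 = {3, 4, 7, 8}
Tree: B1–B2, B1–B3, B1–B4, B4–B5, B3–B6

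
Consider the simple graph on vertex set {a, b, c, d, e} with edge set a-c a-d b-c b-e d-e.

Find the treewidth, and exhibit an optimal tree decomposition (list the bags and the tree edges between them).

Treewidth 2.
One such decomposition:
Bags: B1 = {b, d, e}  B2 = {b, c, d}  B3 = {a, c, d}
Tree: B1–B2, B2–B3

Every bag has size at most 3, so the width is 3 − 1 = 2 and tw(G) ≤ 2. Since d–e–b–c–a–d is a cycle in G, G is not acyclic. Forests are exactly the graphs of treewidth ≤ 1, so tw(G) ≥ 2. Combining the bounds, tw(G) = 2.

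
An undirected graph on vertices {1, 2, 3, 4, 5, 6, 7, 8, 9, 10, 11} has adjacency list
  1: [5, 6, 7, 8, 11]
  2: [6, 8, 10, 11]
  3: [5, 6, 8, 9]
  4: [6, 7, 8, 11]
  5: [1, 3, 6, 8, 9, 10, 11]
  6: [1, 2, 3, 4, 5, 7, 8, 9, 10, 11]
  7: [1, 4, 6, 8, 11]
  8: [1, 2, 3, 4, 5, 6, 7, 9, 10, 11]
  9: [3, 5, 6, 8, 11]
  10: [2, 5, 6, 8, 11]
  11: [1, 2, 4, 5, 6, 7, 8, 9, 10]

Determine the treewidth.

4

A width-4 tree decomposition is:
Bags: B1 = {2, 6, 8, 10, 11}  B2 = {5, 6, 8, 10, 11}  B3 = {5, 6, 8, 9, 11}  B4 = {1, 5, 6, 8, 11}  B5 = {1, 6, 7, 8, 11}  B6 = {3, 5, 6, 8, 9}  B7 = {4, 6, 7, 8, 11}
Tree: B1–B2, B2–B3, B3–B4, B4–B5, B3–B6, B5–B7
The largest bag has 5 vertices, giving width 4; this decomposition certifies tw(G) ≤ 4. For the lower bound, the 5 vertices {2, 6, 8, 10, 11} are pairwise adjacent, and any tree decomposition puts a clique entirely inside one bag — forcing width ≥ 4. The upper and lower bounds meet at 4, so that is the treewidth.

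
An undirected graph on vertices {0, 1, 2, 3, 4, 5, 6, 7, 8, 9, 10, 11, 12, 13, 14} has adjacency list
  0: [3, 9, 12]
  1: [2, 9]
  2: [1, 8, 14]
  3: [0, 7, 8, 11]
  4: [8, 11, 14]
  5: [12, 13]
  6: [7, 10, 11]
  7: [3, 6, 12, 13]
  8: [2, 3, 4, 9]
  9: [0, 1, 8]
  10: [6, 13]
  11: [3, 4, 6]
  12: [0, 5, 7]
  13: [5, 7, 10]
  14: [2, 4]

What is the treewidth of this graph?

A width-3 tree decomposition is:
Bags: B1 = {5, 10, 12, 13}  B2 = {7, 10, 12, 13}  B3 = {6, 7, 10, 12}  B4 = {0, 6, 7, 12}  B5 = {0, 3, 6, 7}  B6 = {0, 3, 6, 11}  B7 = {0, 3, 9, 11}  B8 = {3, 8, 9, 11}  B9 = {4, 8, 9, 11}  B10 = {1, 4, 8, 9}  B11 = {1, 2, 4, 8}  B12 = {1, 2, 4, 14}
Tree: B1–B2, B2–B3, B3–B4, B4–B5, B5–B6, B6–B7, B7–B8, B8–B9, B9–B10, B10–B11, B11–B12
The largest bag has 4 vertices, giving width 3; this decomposition certifies tw(G) ≤ 3. For the lower bound: the 4 vertex sets {5,10,13}, {12}, {7}, {0,3,6,11} are disjoint, each induces a connected subgraph, and every pair is joined by at least one edge of G. Contracting each set to a single vertex therefore yields K_{4} as a minor, and since treewidth is minor-monotone, tw(G) ≥ tw(K_{4}) = 3. The upper and lower bounds meet at 3, so that is the treewidth.

3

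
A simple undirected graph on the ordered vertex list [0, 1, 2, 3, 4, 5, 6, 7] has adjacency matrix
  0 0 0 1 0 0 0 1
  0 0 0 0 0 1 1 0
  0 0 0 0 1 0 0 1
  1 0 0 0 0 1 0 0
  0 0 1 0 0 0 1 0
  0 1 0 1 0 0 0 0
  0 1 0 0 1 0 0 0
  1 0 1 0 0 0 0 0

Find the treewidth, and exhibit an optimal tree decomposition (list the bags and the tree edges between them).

Every bag has size at most 3, so the width is 3 − 1 = 2 and tw(G) ≤ 2. Since 3–0–7–2–4–6–1–5–3 is a cycle in G, G is not acyclic. Forests are exactly the graphs of treewidth ≤ 1, so tw(G) ≥ 2. Hence tw(G) = 2 exactly.

Treewidth 2.
One optimal decomposition is:
Bags: B1 = {0, 3, 7}  B2 = {2, 3, 7}  B3 = {2, 3, 4}  B4 = {3, 4, 6}  B5 = {1, 3, 6}  B6 = {1, 3, 5}
Tree: B1–B2, B2–B3, B3–B4, B4–B5, B5–B6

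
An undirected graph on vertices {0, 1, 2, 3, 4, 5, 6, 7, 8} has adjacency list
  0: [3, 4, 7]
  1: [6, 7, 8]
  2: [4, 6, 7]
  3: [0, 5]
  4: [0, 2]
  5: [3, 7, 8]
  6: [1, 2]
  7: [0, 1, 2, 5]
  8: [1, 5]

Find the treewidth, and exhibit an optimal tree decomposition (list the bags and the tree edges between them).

Treewidth 3.
Bags: B1 = {0, 3, 4, 5}  B2 = {0, 4, 5, 7}  B3 = {2, 4, 5, 7}  B4 = {2, 5, 7, 8}  B5 = {1, 2, 7, 8}  B6 = {1, 2, 6, 8}
Tree: B1–B2, B2–B3, B3–B4, B4–B5, B5–B6

Every bag has size at most 4, so the width is 4 − 1 = 3 and tw(G) ≤ 3. For the lower bound: the 4 vertex sets {0,3,4}, {5}, {7}, {1,2,6,8} are disjoint, each induces a connected subgraph, and every pair is joined by at least one edge of G. Contracting each set to a single vertex therefore yields K_{4} as a minor, and since treewidth is minor-monotone, tw(G) ≥ tw(K_{4}) = 3. The upper and lower bounds meet at 3, so that is the treewidth.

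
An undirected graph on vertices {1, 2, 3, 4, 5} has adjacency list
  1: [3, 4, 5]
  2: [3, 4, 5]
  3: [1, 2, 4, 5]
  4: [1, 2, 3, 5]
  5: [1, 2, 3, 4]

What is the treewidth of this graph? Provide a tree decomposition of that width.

Each bag holds 4 vertices, so the decomposition has width 3, which upper-bounds the treewidth. Conversely, {1, 3, 4, 5} is a clique of size 4, and the vertices of any clique must share a bag in every tree decomposition; so some bag has ≥ 4 vertices and tw(G) ≥ 3. Hence tw(G) = 3 exactly.

Treewidth 3.
One optimal decomposition is:
Bags: B1 = {1, 3, 4, 5}  B2 = {2, 3, 4, 5}
Tree: B1–B2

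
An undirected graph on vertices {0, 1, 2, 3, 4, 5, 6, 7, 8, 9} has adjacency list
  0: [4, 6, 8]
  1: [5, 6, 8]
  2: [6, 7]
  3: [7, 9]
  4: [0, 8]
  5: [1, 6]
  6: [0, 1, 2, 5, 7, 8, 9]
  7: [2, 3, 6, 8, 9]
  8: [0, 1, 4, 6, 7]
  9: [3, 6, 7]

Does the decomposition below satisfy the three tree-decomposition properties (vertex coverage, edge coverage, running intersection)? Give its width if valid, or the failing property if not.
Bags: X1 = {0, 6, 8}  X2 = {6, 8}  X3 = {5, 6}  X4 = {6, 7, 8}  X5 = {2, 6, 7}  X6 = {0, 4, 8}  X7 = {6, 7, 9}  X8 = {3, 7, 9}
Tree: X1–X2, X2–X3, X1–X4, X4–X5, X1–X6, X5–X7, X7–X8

A tree decomposition must satisfy three properties: every vertex lies in some bag; for every edge, both endpoints lie together in some bag; and for every vertex, the bags containing it form a connected subtree. Here vertex 1 appears in no bag, so the decomposition is invalid.

No — vertex 1 appears in no bag.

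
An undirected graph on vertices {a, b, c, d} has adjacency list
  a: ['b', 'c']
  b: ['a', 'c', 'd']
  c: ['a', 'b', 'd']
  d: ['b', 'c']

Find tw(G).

A width-2 tree decomposition is:
Bags: B1 = {a, b, c}  B2 = {b, c, d}
Tree: B1–B2
Each bag holds 3 vertices, so the decomposition has width 2, which upper-bounds the treewidth. For the lower bound, the 3 vertices {b, c, d} are pairwise adjacent, and any tree decomposition puts a clique entirely inside one bag — forcing width ≥ 2. Hence tw(G) = 2 exactly.

2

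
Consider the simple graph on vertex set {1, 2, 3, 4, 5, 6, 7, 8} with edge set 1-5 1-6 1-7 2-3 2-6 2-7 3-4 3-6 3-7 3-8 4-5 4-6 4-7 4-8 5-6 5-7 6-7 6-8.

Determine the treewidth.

3

A width-3 tree decomposition is:
Bags: B1 = {3, 4, 6, 7}  B2 = {4, 5, 6, 7}  B3 = {1, 5, 6, 7}  B4 = {2, 3, 6, 7}  B5 = {3, 4, 6, 8}
Tree: B1–B2, B2–B3, B1–B4, B1–B5
Every bag has size at most 4, so the width is 4 − 1 = 3 and tw(G) ≤ 3. For the lower bound, the 4 vertices {3, 4, 6, 8} are pairwise adjacent, and any tree decomposition puts a clique entirely inside one bag — forcing width ≥ 3. Combining the bounds, tw(G) = 3.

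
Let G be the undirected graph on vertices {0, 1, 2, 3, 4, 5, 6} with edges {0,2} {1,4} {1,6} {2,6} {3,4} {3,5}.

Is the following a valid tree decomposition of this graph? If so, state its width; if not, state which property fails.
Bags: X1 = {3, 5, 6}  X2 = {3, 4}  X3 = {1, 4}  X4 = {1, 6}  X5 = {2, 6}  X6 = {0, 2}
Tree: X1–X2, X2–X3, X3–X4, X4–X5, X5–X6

No — bags containing vertex 6 are not connected in the tree.

A tree decomposition must satisfy three properties: every vertex lies in some bag; for every edge, both endpoints lie together in some bag; and for every vertex, the bags containing it form a connected subtree. Here bags containing vertex 6 are not connected in the tree, so the decomposition is invalid.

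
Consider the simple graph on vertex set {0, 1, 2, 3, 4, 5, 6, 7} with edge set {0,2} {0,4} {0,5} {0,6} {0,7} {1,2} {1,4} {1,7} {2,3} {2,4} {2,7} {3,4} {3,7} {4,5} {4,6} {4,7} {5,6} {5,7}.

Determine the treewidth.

A width-3 tree decomposition is:
Bags: B1 = {0, 4, 5, 7}  B2 = {0, 4, 5, 6}  B3 = {0, 2, 4, 7}  B4 = {1, 2, 4, 7}  B5 = {2, 3, 4, 7}
Tree: B1–B2, B1–B3, B3–B4, B3–B5
Each bag holds 4 vertices, so the decomposition has width 3, which upper-bounds the treewidth. For the lower bound, the 4 vertices {0, 4, 5, 6} are pairwise adjacent, and any tree decomposition puts a clique entirely inside one bag — forcing width ≥ 3. Combining the bounds, tw(G) = 3.

3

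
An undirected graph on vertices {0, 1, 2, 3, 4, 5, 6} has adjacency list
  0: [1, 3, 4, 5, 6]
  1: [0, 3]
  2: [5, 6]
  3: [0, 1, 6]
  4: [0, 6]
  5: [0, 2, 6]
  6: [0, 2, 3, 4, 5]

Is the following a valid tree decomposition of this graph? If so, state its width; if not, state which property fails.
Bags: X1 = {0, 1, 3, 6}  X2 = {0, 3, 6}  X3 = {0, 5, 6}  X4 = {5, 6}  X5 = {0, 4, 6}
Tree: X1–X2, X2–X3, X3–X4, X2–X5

A tree decomposition must satisfy three properties: every vertex lies in some bag; for every edge, both endpoints lie together in some bag; and for every vertex, the bags containing it form a connected subtree. Here vertex 2 appears in no bag, so the decomposition is invalid.

No — vertex 2 appears in no bag.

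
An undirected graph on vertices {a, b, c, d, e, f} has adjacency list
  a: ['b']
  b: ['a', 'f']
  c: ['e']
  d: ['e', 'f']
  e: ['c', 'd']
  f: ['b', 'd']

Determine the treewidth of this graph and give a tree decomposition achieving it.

Treewidth 1.
One optimal decomposition is:
Bags: B1 = {b, f}  B2 = {d, f}  B3 = {d, e}  B4 = {c, e}  B5 = {a, b}
Tree: B1–B2, B2–B3, B3–B4, B1–B5

The largest bag has 2 vertices, giving width 1; this decomposition certifies tw(G) ≤ 1. Any graph with an edge has treewidth ≥ 1, and G has the edge b–f. Hence tw(G) = 1 exactly.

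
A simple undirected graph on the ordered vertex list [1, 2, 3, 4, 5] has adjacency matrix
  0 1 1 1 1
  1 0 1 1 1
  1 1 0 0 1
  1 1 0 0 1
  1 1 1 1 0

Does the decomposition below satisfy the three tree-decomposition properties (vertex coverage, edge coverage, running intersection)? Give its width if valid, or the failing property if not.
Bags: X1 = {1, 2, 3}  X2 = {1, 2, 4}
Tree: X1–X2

A tree decomposition must satisfy three properties: every vertex lies in some bag; for every edge, both endpoints lie together in some bag; and for every vertex, the bags containing it form a connected subtree. Here vertex 5 appears in no bag, so the decomposition is invalid.

No — vertex 5 appears in no bag.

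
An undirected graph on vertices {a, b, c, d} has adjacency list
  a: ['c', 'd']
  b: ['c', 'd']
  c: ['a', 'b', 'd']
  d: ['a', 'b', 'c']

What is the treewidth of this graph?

2

A width-2 tree decomposition is:
Bags: B1 = {a, c, d}  B2 = {b, c, d}
Tree: B1–B2
The largest bag has 3 vertices, giving width 2; this decomposition certifies tw(G) ≤ 2. On the other hand G contains the 3-clique {a, c, d}. A clique must lie in a single bag of any decomposition, so no decomposition can have width below 2. Therefore the treewidth is 2.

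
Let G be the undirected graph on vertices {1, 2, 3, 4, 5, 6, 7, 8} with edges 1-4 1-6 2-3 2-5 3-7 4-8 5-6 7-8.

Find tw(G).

A width-2 tree decomposition is:
Bags: B1 = {2, 3, 7}  B2 = {2, 7, 8}  B3 = {2, 4, 8}  B4 = {1, 2, 4}  B5 = {1, 2, 6}  B6 = {2, 5, 6}
Tree: B1–B2, B2–B3, B3–B4, B4–B5, B5–B6
Each bag holds 3 vertices, so the decomposition has width 2, which upper-bounds the treewidth. For the lower bound, G contains the cycle 2–3–7–8–4–1–6–5–2, so G is not a forest; only forests have treewidth ≤ 1, hence tw(G) ≥ 2. Therefore the treewidth is 2.

2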